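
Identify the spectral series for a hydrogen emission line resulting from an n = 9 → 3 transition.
Paschen series

The spectral series in hydrogen are named based on the final (lower) energy level:
- Lyman series: n_final = 1 (ultraviolet)
- Balmer series: n_final = 2 (visible/near-UV)
- Paschen series: n_final = 3 (infrared)
- Brackett series: n_final = 4 (infrared)
- Pfund series: n_final = 5 (far infrared)

Since this transition ends at n = 3, it belongs to the Paschen series.

For reference, this 9 → 3 line has photon energy
ΔE = 13.6057 eV × (1/3² - 1/9²) = 1.34377284 eV,
corresponding to wavelength λ = hc/ΔE = 1239.84 eV·nm / 1.34377284 eV = 922.6559 nm in the infrared region.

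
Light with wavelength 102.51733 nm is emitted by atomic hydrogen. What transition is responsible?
n = 3 → n = 1

First, find the photon energy from the wavelength (hc = 1239.84 eV·nm):
E = hc/λ = 1239.84 eV·nm / 102.51733 nm = 12.093955 eV

The energy levels of hydrogen satisfy E_n = -13.6057 / n² eV, so an emission n_i → n_f releases
ΔE = 13.6057 × (1/n_f² − 1/n_i²) eV.

Setting ΔE equal to the photon energy:
1/n_f² − 1/n_i² = 12.093955 / 13.6057 = 0.88888885

Since 1/n_i² must be positive, we need 1/n_f² > 0.88888885, i.e. n_f ≤ 1. For each allowed n_f, solve n_i = (1/n_f² − 0.88888885)^(−1/2) and check whether it is a whole number:
  n_f = 1: 1/n_i² = 1.00000000 − 0.88888885 = 0.11111115 → n_i = 3.000  → integer, n_i = 3 ✓

Only n_f = 1 gives an integer upper level, n_i = 3.

The transition is from n = 3 to n = 1 (emission).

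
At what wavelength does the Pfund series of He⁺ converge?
569.54 nm

The series limit corresponds to the transition from n = ∞ to n = 5.
This is the highest energy (shortest wavelength) transition in the Pfund series.

E_∞ = 0 eV
E_5 = -13.6057 × 2² / 5² = -2.176912 eV

Energy at series limit:
ΔE = E_∞ - E_5 = 0 - (-2.176912) = 2.176912 eV
λ = hc/E = 1239.84 eV·nm / 2.176912 eV = 569.54 nm

This energy equals the ionization energy from the n = 5 state of He⁺.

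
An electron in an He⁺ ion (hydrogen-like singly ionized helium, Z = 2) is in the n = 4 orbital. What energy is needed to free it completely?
3.401425 eV

The ionization energy is the energy needed to remove the electron completely (n → ∞).

For a hydrogen-like ion with Z = 2, E_n = -13.6057 Z² / n² eV.

At n = 4: E_4 = -13.6057 × 2² / 4² = -3.401425000 eV
At n = ∞: E_∞ = 0 eV

Ionization energy = E_∞ - E_4 = 0 - (-3.401425000) = 3.401425000 eV
Ionization energy ≈ 3.401425 eV

This is also called the binding energy of the electron in state n = 4.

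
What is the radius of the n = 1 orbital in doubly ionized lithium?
0.0176 nm (or 0.1764 Å)

The Bohr radius formula is:
r_n = n² a₀ / Z

where a₀ = 0.0529177 nm is the Bohr radius.

For Li²⁺ (Z = 3) at n = 1:
r_1 = 1² × 0.0529177 nm / 3
r_1 = 1 × 0.0529177 nm / 3
r_1 = 0.05292 nm / 3
r_1 = 0.0176 nm

The electron orbits at approximately 0.0176 nm from the nucleus.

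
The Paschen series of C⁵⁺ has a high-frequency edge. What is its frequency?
1.3159e+16 Hz

The series limit corresponds to the transition from n = ∞ to n = 3.
This is the highest energy (shortest wavelength) transition in the Paschen series.

E_∞ = 0 eV
E_3 = -13.6057 × 6² / 3² = -54.4228000 eV

Energy at series limit:
ΔE = E_∞ - E_3 = 0 - (-54.4228000) = 54.4228000 eV
E = 54.4228000 eV × (1.602177 × 10⁻¹⁹ J/eV) = 8.719496e-18 J
f = E/h = 8.719496e-18 J / (6.62607 × 10⁻³⁴ J·s) = 1.3159e+16 Hz

This energy equals the ionization energy from the n = 3 state of C⁵⁺.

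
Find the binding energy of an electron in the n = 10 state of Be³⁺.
2.18 eV

The ionization energy is the energy needed to remove the electron completely (n → ∞).

For a hydrogen-like ion with Z = 4, E_n = -13.6057 Z² / n² eV.

At n = 10: E_10 = -13.6057 × 4² / 10² = -2.17691 eV
At n = ∞: E_∞ = 0 eV

Ionization energy = E_∞ - E_10 = 0 - (-2.17691) = 2.17691 eV
Ionization energy ≈ 2.18 eV

This is also called the binding energy of the electron in state n = 10.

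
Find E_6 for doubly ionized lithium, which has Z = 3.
-3.40 eV

For hydrogen-like ions, the energy levels scale with Z²:
E_n = -13.6057 Z² / n² eV

For Li²⁺ (Z = 3) at n = 6:
E_6 = -13.6057 × 3² / 6²
E_6 = -13.6057 × 9 / 36
E_6 = -122.4513 / 36
E_6 = -3.40 eV

The energy is 9 times more negative than hydrogen at the same n due to the stronger nuclear charge.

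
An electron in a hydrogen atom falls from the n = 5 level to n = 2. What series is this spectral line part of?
Balmer series

The spectral series in hydrogen are named based on the final (lower) energy level:
- Lyman series: n_final = 1 (ultraviolet)
- Balmer series: n_final = 2 (visible/near-UV)
- Paschen series: n_final = 3 (infrared)
- Brackett series: n_final = 4 (infrared)
- Pfund series: n_final = 5 (far infrared)

Since this transition ends at n = 2, it belongs to the Balmer series.

For reference, this 5 → 2 line has photon energy
ΔE = 13.6057 eV × (1/2² - 1/5²) = 2.8571970 eV,
corresponding to wavelength λ = hc/ΔE = 1239.84 eV·nm / 2.8571970 eV = 433.936 nm in the visible/near-UV region.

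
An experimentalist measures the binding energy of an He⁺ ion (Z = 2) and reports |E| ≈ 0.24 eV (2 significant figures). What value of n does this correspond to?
n = 15

The exact energy levels follow E_n = -13.6057 Z² / n² eV with Z = 2.

The measured value (-0.24 eV) is reported to only 2 significant figures, so we must test candidate n values and see which one matches to that precision.

Candidate energies:
  n = 13:  E = -13.6057 × 2² / 13² = -0.32203 eV
  n = 14:  E = -13.6057 × 2² / 14² = -0.27767 eV
  n = 15:  E = -13.6057 × 2² / 15² = -0.24188 eV  ← matches
  n = 16:  E = -13.6057 × 2² / 16² = -0.21259 eV
  n = 17:  E = -13.6057 × 2² / 17² = -0.18831 eV

Checking against the measurement of -0.24 eV (2 sig figs), only n = 15 agrees:
E_15 = -0.24188 eV, which rounds to -0.24 eV ✓

Therefore n = 15.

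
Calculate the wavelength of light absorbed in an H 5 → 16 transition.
2524.71725 nm

First, find the transition energy using E_n = -13.6057 / n² eV:
E_5 = -13.6057 / 5² = -0.54422800000 eV
E_16 = -13.6057 / 16² = -0.05314726563 eV

Photon energy: |ΔE| = |E_16 - E_5| = 0.49108073437 eV

Convert to wavelength using E = hc/λ with hc = 1239.84 eV·nm:
λ = hc/E = 1239.84 eV·nm / 0.49108073437 eV
λ = 2524.71725 nm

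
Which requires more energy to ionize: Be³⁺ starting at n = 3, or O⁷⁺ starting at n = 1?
O⁷⁺ at n = 1 (E = -870.765 eV)

Using E_n = -13.6057 Z² / n² eV:

Be³⁺ (Z = 4) at n = 3:
E = -13.6057 × 4² / 3² = -13.6057 × 16 / 9 = -24.187911 eV

O⁷⁺ (Z = 8) at n = 1:
E = -13.6057 × 8² / 1² = -13.6057 × 64 / 1 = -870.764800 eV

Since -870.764800 eV < -24.187911 eV,
O⁷⁺ at n = 1 is more tightly bound (requires more energy to ionize).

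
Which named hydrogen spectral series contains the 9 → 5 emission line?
Pfund series

The spectral series in hydrogen are named based on the final (lower) energy level:
- Lyman series: n_final = 1 (ultraviolet)
- Balmer series: n_final = 2 (visible/near-UV)
- Paschen series: n_final = 3 (infrared)
- Brackett series: n_final = 4 (infrared)
- Pfund series: n_final = 5 (far infrared)

Since this transition ends at n = 5, it belongs to the Pfund series.

For reference, this 9 → 5 line has photon energy
ΔE = 13.6057 eV × (1/5² - 1/9²) = 0.3762563951 eV,
corresponding to wavelength λ = hc/ΔE = 1239.84 eV·nm / 0.3762563951 eV = 3295.1998 nm in the far infrared region.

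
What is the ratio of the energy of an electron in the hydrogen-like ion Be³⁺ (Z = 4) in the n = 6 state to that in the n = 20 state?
11.111

Using E_n = -13.6057 Z² / n² eV with Z = 4:

E_6 = -13.6057 × 4² / 6² = -217.6912 / 36 = -6.046977778 eV
E_20 = -13.6057 × 4² / 20² = -217.6912 / 400 = -0.544228000 eV

The ratio is:
E_6/E_20 = (-6.046977778) / (-0.544228000)
E_6/E_20 = (-217.6912/36) / (-217.6912/400)
E_6/E_20 = 400/36
E_6/E_20 = 11.111
(Note: the Z² factors cancel in the ratio.)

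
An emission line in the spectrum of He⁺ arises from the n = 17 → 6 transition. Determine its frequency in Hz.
3.2000e+14 Hz

First, find the transition energy:
E_17 = -13.6057 × 2² / 17² = -0.1883142 eV
E_6 = -13.6057 × 2² / 6² = -1.5117444 eV
|ΔE| = |E_6 - E_17| = 1.3234302 eV

Convert to Joules: E = 1.3234302 eV × (1.602177 × 10⁻¹⁹ J/eV) = 2.120369e-19 J

Using E = hf:
f = E/h = 2.120369e-19 J / (6.62607 × 10⁻³⁴ J·s)
f = 3.2000e+14 Hz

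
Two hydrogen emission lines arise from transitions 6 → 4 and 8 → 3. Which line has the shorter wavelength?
8 → 3

Calculate the energy for each transition:

Transition 6 → 4:
ΔE₁ = |E_4 - E_6| = |-13.6057/4² - (-13.6057/6²)|
ΔE₁ = |-0.8503562500 - (-0.3779361111)| = 0.4724201 eV

Transition 8 → 3:
ΔE₂ = |E_3 - E_8| = |-13.6057/3² - (-13.6057/8²)|
ΔE₂ = |-1.5117444444 - (-0.2125890625)| = 1.2991554 eV

Since 1.2991554 eV > 0.4724201 eV, the transition 8 → 3 emits the more energetic photon.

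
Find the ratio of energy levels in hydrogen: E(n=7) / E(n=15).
4.59

Using E_n = -13.6057 Z² / n² eV with Z = 1:

E_7 = -13.6057 / 7² = -13.6057 / 49 = -0.27766735 eV
E_15 = -13.6057 / 15² = -13.6057 / 225 = -0.06046978 eV

The ratio is:
E_7/E_15 = (-0.27766735) / (-0.06046978)
E_7/E_15 = (-13.6057/49) / (-13.6057/225)
E_7/E_15 = 225/49
E_7/E_15 = 4.59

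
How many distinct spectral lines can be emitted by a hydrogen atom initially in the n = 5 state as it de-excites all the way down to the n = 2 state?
6

The electron can occupy levels n = 2, 3, ..., 5 during de-excitation — that is m = 5 - 2 + 1 = 4 distinct levels.

The number of distinct spectral lines equals the number of ways to choose 2 of these m levels (each pair gives one possible emission transition):

Number of lines = m(m-1)/2 = 4×3/2 = 6

These correspond to all possible transitions between the 4 levels:
5 → 4, 5 → 3, 5 → 2, 4 → 3, 4 → 2, 3 → 2

Each transition produces a photon with a unique energy (and thus wavelength). This count does not depend on Z.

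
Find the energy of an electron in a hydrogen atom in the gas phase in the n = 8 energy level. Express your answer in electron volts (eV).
-0.213 eV

The energy levels of a hydrogen-like atom are given by:
E_n = -13.6057 eV / n²

For n = 8:
E_8 = -13.6057 eV / 8²
E_8 = -13.6057 eV / 64
E_8 = -0.213 eV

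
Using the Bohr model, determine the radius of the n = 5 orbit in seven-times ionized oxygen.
0.1654 nm (or 1.6537 Å)

The Bohr radius formula is:
r_n = n² a₀ / Z

where a₀ = 0.0529177 nm is the Bohr radius.

For O⁷⁺ (Z = 8) at n = 5:
r_5 = 5² × 0.0529177 nm / 8
r_5 = 25 × 0.0529177 nm / 8
r_5 = 1.32294 nm / 8
r_5 = 0.1654 nm

The electron orbits at approximately 0.1654 nm from the nucleus.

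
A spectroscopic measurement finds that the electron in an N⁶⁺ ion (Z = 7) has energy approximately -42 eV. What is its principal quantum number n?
n = 4

The exact energy levels follow E_n = -13.6057 Z² / n² eV with Z = 7.

The measured value (-42 eV) is reported to only 2 significant figures, so we must test candidate n values and see which one matches to that precision.

Candidate energies:
  n = 2:  E = -13.6057 × 7² / 2² = -166.66983 eV
  n = 3:  E = -13.6057 × 7² / 3² = -74.07548 eV
  n = 4:  E = -13.6057 × 7² / 4² = -41.66746 eV  ← matches
  n = 5:  E = -13.6057 × 7² / 5² = -26.66717 eV
  n = 6:  E = -13.6057 × 7² / 6² = -18.51887 eV

Checking against the measurement of -42 eV (2 sig figs), only n = 4 agrees:
E_4 = -41.66746 eV, which rounds to -42 eV ✓

Therefore n = 4.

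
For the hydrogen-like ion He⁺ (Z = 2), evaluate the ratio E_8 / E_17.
4.515625

Using E_n = -13.6057 Z² / n² eV with Z = 2:

E_8 = -13.6057 × 2² / 8² = -54.4228 / 64 = -0.850356250 eV
E_17 = -13.6057 × 2² / 17² = -54.4228 / 289 = -0.188314187 eV

The ratio is:
E_8/E_17 = (-0.850356250) / (-0.188314187)
E_8/E_17 = (-54.4228/64) / (-54.4228/289)
E_8/E_17 = 289/64
E_8/E_17 = 4.515625
(Note: the Z² factors cancel in the ratio.)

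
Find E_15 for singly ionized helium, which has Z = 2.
-0.24188 eV

For hydrogen-like ions, the energy levels scale with Z²:
E_n = -13.6057 Z² / n² eV

For He⁺ (Z = 2) at n = 15:
E_15 = -13.6057 × 2² / 15²
E_15 = -13.6057 × 4 / 225
E_15 = -54.4228 / 225
E_15 = -0.24188 eV

The energy is 4 times more negative than hydrogen at the same n due to the stronger nuclear charge.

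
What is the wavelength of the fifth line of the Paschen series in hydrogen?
954.343 nm

The lines of a series are numbered from the longest wavelength (smallest ΔE) outward; the fifth line is the transition from n = n_f + 5 to n_f.
The Paschen series has all transitions ending at n_f = 3.

For H, the fifth line (ε-line) is the jump from n = 8 to n = 3:
E_8 = -13.6057 / 8² = -0.2125891 eV
E_3 = -13.6057 / 3² = -1.5117444 eV
ΔE = E_8 - E_3 = 1.2991553 eV

λ = hc/E = 1239.84 eV·nm / 1.2991553 eV
λ = 954.343 nm

This is the ε-line of the Paschen series in H.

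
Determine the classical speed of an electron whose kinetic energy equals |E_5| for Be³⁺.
1.7502e+06 m/s (or 0.5838% of c)

The binding energy at n = 5 for Be³⁺ is:
E_5 = -13.6057 × 4²/5² = -8.7076480 eV
|E_5| = 8.7076480 eV

Convert to Joules:
KE = 8.7076480 eV × (1.602177 × 10⁻¹⁹ J/eV) = 1.395119e-18 J

Using KE = ½mv²:
v = √(2·KE/m_e)
v = √(2 × 1.395119e-18 J / 9.10938 × 10⁻³¹ kg)
v = 1.7502e+06 m/s

This is approximately 0.5838% the speed of light.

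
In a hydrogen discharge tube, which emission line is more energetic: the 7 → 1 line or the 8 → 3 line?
7 → 1

Calculate the energy for each transition:

Transition 7 → 1:
ΔE₁ = |E_1 - E_7| = |-13.6057/1² - (-13.6057/7²)|
ΔE₁ = |-13.605700000000 - (-0.277667346939)| = 13.328032653 eV

Transition 8 → 3:
ΔE₂ = |E_3 - E_8| = |-13.6057/3² - (-13.6057/8²)|
ΔE₂ = |-1.511744444444 - (-0.212589062500)| = 1.299155382 eV

Since 13.328032653 eV > 1.299155382 eV, the transition 7 → 1 emits the more energetic photon.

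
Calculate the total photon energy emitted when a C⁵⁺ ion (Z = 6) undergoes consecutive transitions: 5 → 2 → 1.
470.21299 eV

The energy levels of C⁵⁺ are E_n = -13.6057 × 6² / n² eV.

First transition (5 → 2):
ΔE₁ = |E_2 - E_5|
ΔE₁ = |-122.45130000000 - (-19.59220800000)| = 102.85909200 eV

Second transition (2 → 1):
ΔE₂ = |E_1 - E_2|
ΔE₂ = |-489.80520000000 - (-122.45130000000)| = 367.35390000 eV

Total energy released:
E_total = ΔE₁ + ΔE₂ = 102.85909200 + 367.35390000 = 470.21299 eV

Note: This equals the direct transition 5 → 1: 470.21299 eV ✓
Energy is conserved regardless of the path taken.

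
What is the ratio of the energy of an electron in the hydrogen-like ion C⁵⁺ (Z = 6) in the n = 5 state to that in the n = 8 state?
2.560000

Using E_n = -13.6057 Z² / n² eV with Z = 6:

E_5 = -13.6057 × 6² / 5² = -489.8052 / 25 = -19.592208000000 eV
E_8 = -13.6057 × 6² / 8² = -489.8052 / 64 = -7.653206250000 eV

The ratio is:
E_5/E_8 = (-19.592208000000) / (-7.653206250000)
E_5/E_8 = (-489.8052/25) / (-489.8052/64)
E_5/E_8 = 64/25
E_5/E_8 = 2.560000
(Note: the Z² factors cancel in the ratio.)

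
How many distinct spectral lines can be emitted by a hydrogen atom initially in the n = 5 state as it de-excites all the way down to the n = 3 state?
3

The electron can occupy levels n = 3, 4, ..., 5 during de-excitation — that is m = 5 - 3 + 1 = 3 distinct levels.

The number of distinct spectral lines equals the number of ways to choose 2 of these m levels (each pair gives one possible emission transition):

Number of lines = m(m-1)/2 = 3×2/2 = 3

These correspond to all possible transitions between the 3 levels:
5 → 4, 5 → 3, 4 → 3

Each transition produces a photon with a unique energy (and thus wavelength). This count does not depend on Z.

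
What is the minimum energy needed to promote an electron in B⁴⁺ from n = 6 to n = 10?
6.0470 eV

The energy levels of a hydrogen-like atom are E_n = -13.6057 Z² eV / n².

Energy at n = 6: E_6 = -13.6057 × 5² / 6² = -9.4484028 eV
Energy at n = 10: E_10 = -13.6057 × 5² / 10² = -3.4014250 eV

The excitation energy is the difference:
ΔE = E_10 - E_6
ΔE = -3.4014250 - (-9.4484028)
ΔE = 6.0470 eV

Since this is positive, energy must be absorbed (photon absorption).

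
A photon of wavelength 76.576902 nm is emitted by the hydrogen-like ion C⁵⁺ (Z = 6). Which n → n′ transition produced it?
n = 12 → n = 5

First, find the photon energy from the wavelength (hc = 1239.84 eV·nm):
E = hc/λ = 1239.84 eV·nm / 76.576902 nm = 16.190783 eV

The energy levels of C⁵⁺ satisfy E_n = -13.6057 × 6² / n² eV, so an emission n_i → n_f releases
ΔE = 13.6057 × 6² × (1/n_f² − 1/n_i²) eV.

Setting ΔE equal to the photon energy:
1/n_f² − 1/n_i² = 16.190783 / (13.6057 × 6²) = 0.033055556

Since 1/n_i² must be positive, we need 1/n_f² > 0.033055556, i.e. n_f ≤ 5. For each allowed n_f, solve n_i = (1/n_f² − 0.033055556)^(−1/2) and check whether it is a whole number:
  n_f = 1: 1/n_i² = 1.000000000 − 0.033055556 = 0.966944444 → n_i = 1.017  (not an integer) ✗
  n_f = 2: 1/n_i² = 0.250000000 − 0.033055556 = 0.216944444 → n_i = 2.147  (not an integer) ✗
  n_f = 3: 1/n_i² = 0.111111111 − 0.033055556 = 0.078055555 → n_i = 3.579  (not an integer) ✗
  n_f = 4: 1/n_i² = 0.062500000 − 0.033055556 = 0.029444444 → n_i = 5.828  (not an integer) ✗
  n_f = 5: 1/n_i² = 0.040000000 − 0.033055556 = 0.006944444 → n_i = 12.000  → integer, n_i = 12 ✓

Only n_f = 5 gives an integer upper level, n_i = 12.

The transition is from n = 12 to n = 5 (emission).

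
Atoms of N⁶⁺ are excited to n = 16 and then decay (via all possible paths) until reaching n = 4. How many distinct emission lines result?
78

The electron can occupy levels n = 4, 5, ..., 16 during de-excitation — that is m = 16 - 4 + 1 = 13 distinct levels.

The number of distinct spectral lines equals the number of ways to choose 2 of these m levels (each pair gives one possible emission transition):

Number of lines = m(m-1)/2 = 13×12/2 = 78

These correspond to all possible transitions between the 13 levels:
16 → 15, 16 → 14, 16 → 13, 16 → 12, 16 → 11, 16 → 10, 16 → 9, 16 → 8...

Each transition produces a photon with a unique energy (and thus wavelength). This count does not depend on Z.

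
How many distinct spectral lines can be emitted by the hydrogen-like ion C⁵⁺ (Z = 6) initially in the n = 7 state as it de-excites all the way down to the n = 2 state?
15

The electron can occupy levels n = 2, 3, ..., 7 during de-excitation — that is m = 7 - 2 + 1 = 6 distinct levels.

The number of distinct spectral lines equals the number of ways to choose 2 of these m levels (each pair gives one possible emission transition):

Number of lines = m(m-1)/2 = 6×5/2 = 15

These correspond to all possible transitions between the 6 levels:
7 → 6, 7 → 5, 7 → 4, 7 → 3, 7 → 2, 6 → 5, 6 → 4, 6 → 3...

Each transition produces a photon with a unique energy (and thus wavelength). This count does not depend on Z.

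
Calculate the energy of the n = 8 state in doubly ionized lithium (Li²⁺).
-1.913302 eV

For hydrogen-like ions, the energy levels scale with Z²:
E_n = -13.6057 Z² / n² eV

For Li²⁺ (Z = 3) at n = 8:
E_8 = -13.6057 × 3² / 8²
E_8 = -13.6057 × 9 / 64
E_8 = -122.4513 / 64
E_8 = -1.913302 eV

The energy is 9 times more negative than hydrogen at the same n due to the stronger nuclear charge.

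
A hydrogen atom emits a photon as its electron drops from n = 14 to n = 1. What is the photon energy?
13.53628 eV

The energy levels are E_n = -13.6057 eV / n².

Energy at n = 14: E_14 = -13.6057 / 14² = -0.06941684 eV
Energy at n = 1: E_1 = -13.6057 / 1² = -13.60570000 eV

For emission (electron falling to lower state), the photon energy is:
E_photon = E_14 - E_1 = |-0.06941684 - (-13.60570000)|
E_photon = 13.53628 eV

This energy is carried away by the emitted photon.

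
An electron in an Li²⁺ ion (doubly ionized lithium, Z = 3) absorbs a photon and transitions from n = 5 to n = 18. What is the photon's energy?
4.52 eV

The energy levels of a hydrogen-like atom are E_n = -13.6057 Z² eV / n².

Energy at n = 5: E_5 = -13.6057 × 3² / 5² = -4.89805 eV
Energy at n = 18: E_18 = -13.6057 × 3² / 18² = -0.37794 eV

The excitation energy is the difference:
ΔE = E_18 - E_5
ΔE = -0.37794 - (-4.89805)
ΔE = 4.52 eV

Since this is positive, energy must be absorbed (photon absorption).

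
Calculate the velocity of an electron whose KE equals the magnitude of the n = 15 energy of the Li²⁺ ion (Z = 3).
4.38e+05 m/s (or 0.14595% of c)

The binding energy at n = 15 for Li²⁺ is:
E_15 = -13.6057 × 3²/15² = -0.5442280 eV
|E_15| = 0.5442280 eV

Convert to Joules:
KE = 0.5442280 eV × (1.602177 × 10⁻¹⁹ J/eV) = 8.7195e-20 J

Using KE = ½mv²:
v = √(2·KE/m_e)
v = √(2 × 8.7195e-20 J / 9.10938 × 10⁻³¹ kg)
v = 4.38e+05 m/s

This is approximately 0.14595% the speed of light.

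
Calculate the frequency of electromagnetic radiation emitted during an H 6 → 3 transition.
2.742e+14 Hz

First, find the transition energy:
E_6 = -13.6057 / 6² = -0.377936 eV
E_3 = -13.6057 / 3² = -1.511744 eV
|ΔE| = |E_3 - E_6| = 1.133808 eV

Convert to Joules: E = 1.133808 eV × (1.602177 × 10⁻¹⁹ J/eV) = 1.81656e-19 J

Using E = hf:
f = E/h = 1.81656e-19 J / (6.62607 × 10⁻³⁴ J·s)
f = 2.742e+14 Hz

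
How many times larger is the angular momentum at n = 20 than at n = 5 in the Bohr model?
4.00

In the Bohr model, L_n = nℏ, so the ratio is purely the ratio of quantum numbers:

L_20/L_5 = 20ℏ / 5ℏ = 20/5 = 4.00

The angular momentum scales linearly with n.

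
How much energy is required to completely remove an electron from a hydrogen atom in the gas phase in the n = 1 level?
13.60570 eV

The ionization energy is the energy needed to remove the electron completely (n → ∞).

For hydrogen, E_n = -13.6057 eV / n².

At n = 1: E_1 = -13.6057 / 1² = -13.60570000 eV
At n = ∞: E_∞ = 0 eV

Ionization energy = E_∞ - E_1 = 0 - (-13.60570000) = 13.60570000 eV
Ionization energy ≈ 13.60570 eV

This is also called the binding energy of the electron in state n = 1.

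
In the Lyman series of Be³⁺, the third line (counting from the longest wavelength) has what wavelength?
6.08 nm

The lines of a series are numbered from the longest wavelength (smallest ΔE) outward; the third line is the transition from n = n_f + 3 to n_f.
The Lyman series has all transitions ending at n_f = 1.

For Be³⁺ (Z = 4), the third line (γ-line) is the jump from n = 4 to n = 1:
E_4 = -13.6057 × 4² / 4² = -13.6057 eV
E_1 = -13.6057 × 4² / 1² = -217.6912 eV
ΔE = E_4 - E_1 = 204.0855 eV

λ = hc/E = 1239.84 eV·nm / 204.0855 eV
λ = 6.08 nm

This is the γ-line of the Lyman series in Be³⁺.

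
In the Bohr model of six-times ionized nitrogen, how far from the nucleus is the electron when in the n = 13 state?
1.27759 nm (or 12.77585 Å)

The Bohr radius formula is:
r_n = n² a₀ / Z

where a₀ = 0.05291772 nm is the Bohr radius.

For N⁶⁺ (Z = 7) at n = 13:
r_13 = 13² × 0.05291772 nm / 7
r_13 = 169 × 0.05291772 nm / 7
r_13 = 8.943095 nm / 7
r_13 = 1.27759 nm

The electron orbits at approximately 1.27759 nm from the nucleus.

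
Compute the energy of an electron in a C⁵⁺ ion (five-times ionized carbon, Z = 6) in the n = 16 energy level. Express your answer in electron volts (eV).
-1.9133 eV

The energy levels of a hydrogen-like atom are given by:
E_n = -13.6057 Z² / n² eV  (with Z = 6 for C⁵⁺)

For n = 16:
E_16 = -13.6057 × 6² / 16²
E_16 = -13.6057 × 36 / 256
E_16 = -1.9133 eV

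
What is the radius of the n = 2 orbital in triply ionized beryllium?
0.052918 nm (or 0.529177 Å)

The Bohr radius formula is:
r_n = n² a₀ / Z

where a₀ = 0.052917721 nm is the Bohr radius.

For Be³⁺ (Z = 4) at n = 2:
r_2 = 2² × 0.052917721 nm / 4
r_2 = 4 × 0.052917721 nm / 4
r_2 = 0.2116709 nm / 4
r_2 = 0.052918 nm

The electron orbits at approximately 0.052918 nm from the nucleus.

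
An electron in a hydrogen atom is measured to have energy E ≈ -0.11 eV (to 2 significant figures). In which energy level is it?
n = 11

The exact energy levels follow E_n = -13.6057 eV / n².

The measured value (-0.11 eV) is reported to only 2 significant figures, so we must test candidate n values and see which one matches to that precision.

Candidate energies:
  n = 9:  E = -13.6057/9² = -0.16797 eV
  n = 10:  E = -13.6057/10² = -0.13606 eV
  n = 11:  E = -13.6057/11² = -0.11244 eV  ← matches
  n = 12:  E = -13.6057/12² = -0.09448 eV
  n = 13:  E = -13.6057/13² = -0.08051 eV

Checking against the measurement of -0.11 eV (2 sig figs), only n = 11 agrees:
E_11 = -0.11244 eV, which rounds to -0.11 eV ✓

Therefore n = 11.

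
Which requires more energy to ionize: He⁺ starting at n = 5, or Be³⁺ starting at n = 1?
Be³⁺ at n = 1 (E = -217.691200 eV)

Using E_n = -13.6057 Z² / n² eV:

He⁺ (Z = 2) at n = 5:
E = -13.6057 × 2² / 5² = -13.6057 × 4 / 25 = -2.176912000 eV

Be³⁺ (Z = 4) at n = 1:
E = -13.6057 × 4² / 1² = -13.6057 × 16 / 1 = -217.691200000 eV

Since -217.691200000 eV < -2.176912000 eV,
Be³⁺ at n = 1 is more tightly bound (requires more energy to ionize).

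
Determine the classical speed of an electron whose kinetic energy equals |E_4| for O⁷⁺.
4.375e+06 m/s (or 1.46% of c)

The binding energy at n = 4 for O⁷⁺ is:
E_4 = -13.6057 × 8²/4² = -54.42280 eV
|E_4| = 54.42280 eV

Convert to Joules:
KE = 54.42280 eV × (1.602177 × 10⁻¹⁹ J/eV) = 8.71950e-18 J

Using KE = ½mv²:
v = √(2·KE/m_e)
v = √(2 × 8.71950e-18 J / 9.10938 × 10⁻³¹ kg)
v = 4.375e+06 m/s

This is approximately 1.46% the speed of light.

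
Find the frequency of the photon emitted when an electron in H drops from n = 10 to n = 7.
3.4241e+13 Hz

First, find the transition energy:
E_10 = -13.6057 / 10² = -0.13605700 eV
E_7 = -13.6057 / 7² = -0.27766735 eV
|ΔE| = |E_7 - E_10| = 0.14161035 eV

Convert to Joules: E = 0.14161035 eV × (1.602177 × 10⁻¹⁹ J/eV) = 2.268848e-20 J

Using E = hf:
f = E/h = 2.268848e-20 J / (6.62607 × 10⁻³⁴ J·s)
f = 3.4241e+13 Hz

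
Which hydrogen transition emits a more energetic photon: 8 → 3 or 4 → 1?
4 → 1

Calculate the energy for each transition:

Transition 8 → 3:
ΔE₁ = |E_3 - E_8| = |-13.6057/3² - (-13.6057/8²)|
ΔE₁ = |-1.511744444 - (-0.212589063)| = 1.299155 eV

Transition 4 → 1:
ΔE₂ = |E_1 - E_4| = |-13.6057/1² - (-13.6057/4²)|
ΔE₂ = |-13.605700000 - (-0.850356250)| = 12.755344 eV

Since 12.755344 eV > 1.299155 eV, the transition 4 → 1 emits the more energetic photon.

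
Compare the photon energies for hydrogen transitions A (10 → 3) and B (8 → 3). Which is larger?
10 → 3

Calculate the energy for each transition:

Transition 10 → 3:
ΔE₁ = |E_3 - E_10| = |-13.6057/3² - (-13.6057/10²)|
ΔE₁ = |-1.5117444444 - (-0.1360570000)| = 1.3756874 eV

Transition 8 → 3:
ΔE₂ = |E_3 - E_8| = |-13.6057/3² - (-13.6057/8²)|
ΔE₂ = |-1.5117444444 - (-0.2125890625)| = 1.2991554 eV

Since 1.3756874 eV > 1.2991554 eV, the transition 10 → 3 emits the more energetic photon.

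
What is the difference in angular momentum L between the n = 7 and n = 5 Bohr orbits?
2.10914e-34 J·s (or 2ℏ)

In the Bohr model, L_n = nℏ where ℏ = 1.0545718e-34 J·s.

L_7 = 7ℏ = 7.3820026e-34 J·s
L_5 = 5ℏ = 5.2728590e-34 J·s

ΔL = L_7 - L_5 = (7 - 5)ℏ = 2ℏ
ΔL = 2 × 1.0545718e-34 J·s = 2.10914e-34 J·s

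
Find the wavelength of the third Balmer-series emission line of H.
433.935777 nm

The lines of a series are numbered from the longest wavelength (smallest ΔE) outward; the third line is the transition from n = n_f + 3 to n_f.
The Balmer series has all transitions ending at n_f = 2.

For H, the third line (γ-line) is the jump from n = 5 to n = 2:
E_5 = -13.6057 / 5² = -0.5442280000 eV
E_2 = -13.6057 / 2² = -3.4014250000 eV
ΔE = E_5 - E_2 = 2.8571970000 eV

λ = hc/E = 1239.84 eV·nm / 2.8571970000 eV
λ = 433.935777 nm

This is the γ-line of the Balmer series in H.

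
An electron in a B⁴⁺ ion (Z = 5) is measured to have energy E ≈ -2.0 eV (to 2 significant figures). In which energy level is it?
n = 13

The exact energy levels follow E_n = -13.6057 Z² / n² eV with Z = 5.

The measured value (-2.0 eV) is reported to only 2 significant figures, so we must test candidate n values and see which one matches to that precision.

Candidate energies:
  n = 11:  E = -13.6057 × 5² / 11² = -2.81110 eV
  n = 12:  E = -13.6057 × 5² / 12² = -2.36210 eV
  n = 13:  E = -13.6057 × 5² / 13² = -2.01268 eV  ← matches
  n = 14:  E = -13.6057 × 5² / 14² = -1.73542 eV
  n = 15:  E = -13.6057 × 5² / 15² = -1.51174 eV

Checking against the measurement of -2.0 eV (2 sig figs), only n = 13 agrees:
E_13 = -2.01268 eV, which rounds to -2.0 eV ✓

Therefore n = 13.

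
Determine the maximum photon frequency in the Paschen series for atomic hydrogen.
3.655e+14 Hz

The series limit corresponds to the transition from n = ∞ to n = 3.
This is the highest energy (shortest wavelength) transition in the Paschen series.

E_∞ = 0 eV
E_3 = -13.6057 / 3² = -1.511744 eV

Energy at series limit:
ΔE = E_∞ - E_3 = 0 - (-1.511744) = 1.511744 eV
E = 1.511744 eV × (1.602177 × 10⁻¹⁹ J/eV) = 2.42208e-19 J
f = E/h = 2.42208e-19 J / (6.62607 × 10⁻³⁴ J·s) = 3.655e+14 Hz

This energy equals the ionization energy from the n = 3 state of hydrogen.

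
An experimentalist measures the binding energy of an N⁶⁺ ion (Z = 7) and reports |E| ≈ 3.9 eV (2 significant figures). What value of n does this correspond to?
n = 13

The exact energy levels follow E_n = -13.6057 Z² / n² eV with Z = 7.

The measured value (-3.9 eV) is reported to only 2 significant figures, so we must test candidate n values and see which one matches to that precision.

Candidate energies:
  n = 11:  E = -13.6057 × 7² / 11² = -5.50975 eV
  n = 12:  E = -13.6057 × 7² / 12² = -4.62972 eV
  n = 13:  E = -13.6057 × 7² / 13² = -3.94485 eV  ← matches
  n = 14:  E = -13.6057 × 7² / 14² = -3.40143 eV
  n = 15:  E = -13.6057 × 7² / 15² = -2.96302 eV

Checking against the measurement of -3.9 eV (2 sig figs), only n = 13 agrees:
E_13 = -3.94485 eV, which rounds to -3.9 eV ✓

Therefore n = 13.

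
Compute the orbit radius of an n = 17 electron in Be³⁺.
3.8233 nm (or 38.2331 Å)

The Bohr radius formula is:
r_n = n² a₀ / Z

where a₀ = 0.0529177 nm is the Bohr radius.

For Be³⁺ (Z = 4) at n = 17:
r_17 = 17² × 0.0529177 nm / 4
r_17 = 289 × 0.0529177 nm / 4
r_17 = 15.29322 nm / 4
r_17 = 3.8233 nm

The electron orbits at approximately 3.8233 nm from the nucleus.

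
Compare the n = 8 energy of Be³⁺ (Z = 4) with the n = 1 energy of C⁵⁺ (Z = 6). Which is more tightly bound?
C⁵⁺ at n = 1 (E = -489.80520 eV)

Using E_n = -13.6057 Z² / n² eV:

Be³⁺ (Z = 4) at n = 8:
E = -13.6057 × 4² / 8² = -13.6057 × 16 / 64 = -3.40142500 eV

C⁵⁺ (Z = 6) at n = 1:
E = -13.6057 × 6² / 1² = -13.6057 × 36 / 1 = -489.80520000 eV

Since -489.80520000 eV < -3.40142500 eV,
C⁵⁺ at n = 1 is more tightly bound (requires more energy to ionize).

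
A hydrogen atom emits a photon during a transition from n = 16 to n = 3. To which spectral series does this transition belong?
Paschen series

The spectral series in hydrogen are named based on the final (lower) energy level:
- Lyman series: n_final = 1 (ultraviolet)
- Balmer series: n_final = 2 (visible/near-UV)
- Paschen series: n_final = 3 (infrared)
- Brackett series: n_final = 4 (infrared)
- Pfund series: n_final = 5 (far infrared)

Since this transition ends at n = 3, it belongs to the Paschen series.

For reference, this 16 → 3 line has photon energy
ΔE = 13.6057 eV × (1/3² - 1/16²) = 1.45859718 eV,
corresponding to wavelength λ = hc/ΔE = 1239.84 eV·nm / 1.45859718 eV = 850.0222 nm in the infrared region.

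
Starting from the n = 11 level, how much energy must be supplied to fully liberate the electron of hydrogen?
0.112 eV

The ionization energy is the energy needed to remove the electron completely (n → ∞).

For hydrogen, E_n = -13.6057 eV / n².

At n = 11: E_11 = -13.6057 / 11² = -0.112444 eV
At n = ∞: E_∞ = 0 eV

Ionization energy = E_∞ - E_11 = 0 - (-0.112444) = 0.112444 eV
Ionization energy ≈ 0.112 eV

This is also called the binding energy of the electron in state n = 11.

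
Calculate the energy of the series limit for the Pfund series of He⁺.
2.177 eV

The series limit corresponds to the transition from n = ∞ to n = 5.
This is the highest energy (shortest wavelength) transition in the Pfund series.

E_∞ = 0 eV
E_5 = -13.6057 × 2² / 5² = -2.177 eV

Energy at series limit:
ΔE = E_∞ - E_5 = 0 - (-2.177) = 2.177 eV

This energy equals the ionization energy from the n = 5 state of He⁺.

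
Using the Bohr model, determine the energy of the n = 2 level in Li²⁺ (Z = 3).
-30.612825 eV

For hydrogen-like ions, the energy levels scale with Z²:
E_n = -13.6057 Z² / n² eV

For Li²⁺ (Z = 3) at n = 2:
E_2 = -13.6057 × 3² / 2²
E_2 = -13.6057 × 9 / 4
E_2 = -122.4513 / 4
E_2 = -30.612825 eV

The energy is 9 times more negative than hydrogen at the same n due to the stronger nuclear charge.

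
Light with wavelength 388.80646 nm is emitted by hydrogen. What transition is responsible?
n = 8 → n = 2

First, find the photon energy from the wavelength (hc = 1239.84 eV·nm):
E = hc/λ = 1239.84 eV·nm / 388.80646 nm = 3.1888359 eV

The energy levels of hydrogen satisfy E_n = -13.6057 / n² eV, so an emission n_i → n_f releases
ΔE = 13.6057 × (1/n_f² − 1/n_i²) eV.

Setting ΔE equal to the photon energy:
1/n_f² − 1/n_i² = 3.1888359 / 13.6057 = 0.23437500

Since 1/n_i² must be positive, we need 1/n_f² > 0.23437500, i.e. n_f ≤ 2. For each allowed n_f, solve n_i = (1/n_f² − 0.23437500)^(−1/2) and check whether it is a whole number:
  n_f = 1: 1/n_i² = 1.00000000 − 0.23437500 = 0.76562500 → n_i = 1.143  (not an integer) ✗
  n_f = 2: 1/n_i² = 0.25000000 − 0.23437500 = 0.01562500 → n_i = 8.000  → integer, n_i = 8 ✓

Only n_f = 2 gives an integer upper level, n_i = 8.

The transition is from n = 8 to n = 2 (emission).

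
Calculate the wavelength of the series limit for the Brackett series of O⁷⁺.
22.78163 nm

The series limit corresponds to the transition from n = ∞ to n = 4.
This is the highest energy (shortest wavelength) transition in the Brackett series.

E_∞ = 0 eV
E_4 = -13.6057 × 8² / 4² = -54.4228000 eV

Energy at series limit:
ΔE = E_∞ - E_4 = 0 - (-54.4228000) = 54.4228000 eV
λ = hc/E = 1239.84 eV·nm / 54.4228000 eV = 22.78163 nm

This energy equals the ionization energy from the n = 4 state of O⁷⁺.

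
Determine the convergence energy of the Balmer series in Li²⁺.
30.61 eV

The series limit corresponds to the transition from n = ∞ to n = 2.
This is the highest energy (shortest wavelength) transition in the Balmer series.

E_∞ = 0 eV
E_2 = -13.6057 × 3² / 2² = -30.61 eV

Energy at series limit:
ΔE = E_∞ - E_2 = 0 - (-30.61) = 30.61 eV

This energy equals the ionization energy from the n = 2 state of Li²⁺.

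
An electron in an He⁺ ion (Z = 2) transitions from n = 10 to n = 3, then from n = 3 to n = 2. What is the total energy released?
13.06 eV

The energy levels of He⁺ are E_n = -13.6057 × 2² / n² eV.

First transition (10 → 3):
ΔE₁ = |E_3 - E_10|
ΔE₁ = |-6.04697778 - (-0.54422800)| = 5.50275 eV

Second transition (3 → 2):
ΔE₂ = |E_2 - E_3|
ΔE₂ = |-13.60570000 - (-6.04697778)| = 7.55872 eV

Total energy released:
E_total = ΔE₁ + ΔE₂ = 5.50275 + 7.55872 = 13.06 eV

Note: This equals the direct transition 10 → 2: 13.06 eV ✓
Energy is conserved regardless of the path taken.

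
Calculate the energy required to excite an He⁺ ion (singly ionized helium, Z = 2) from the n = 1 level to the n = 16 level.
54.210 eV

The energy levels of a hydrogen-like atom are E_n = -13.6057 Z² eV / n².

Energy at n = 1: E_1 = -13.6057 × 2² / 1² = -54.422800 eV
Energy at n = 16: E_16 = -13.6057 × 2² / 16² = -0.212589 eV

The excitation energy is the difference:
ΔE = E_16 - E_1
ΔE = -0.212589 - (-54.422800)
ΔE = 54.210 eV

Since this is positive, energy must be absorbed (photon absorption).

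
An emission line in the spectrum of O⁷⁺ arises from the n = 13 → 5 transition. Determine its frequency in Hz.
7.17614e+15 Hz

First, find the transition energy:
E_13 = -13.6057 × 8² / 13² = -5.15245444 eV
E_5 = -13.6057 × 8² / 5² = -34.83059200 eV
|ΔE| = |E_5 - E_13| = 29.67813756 eV

Convert to Joules: E = 29.67813756 eV × (1.602177 × 10⁻¹⁹ J/eV) = 4.7549629e-18 J

Using E = hf:
f = E/h = 4.7549629e-18 J / (6.62607 × 10⁻³⁴ J·s)
f = 7.17614e+15 Hz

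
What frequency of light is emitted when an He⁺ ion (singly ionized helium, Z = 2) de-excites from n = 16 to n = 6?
3.1413e+14 Hz

First, find the transition energy:
E_16 = -13.6057 × 2² / 16² = -0.2125891 eV
E_6 = -13.6057 × 2² / 6² = -1.5117444 eV
|ΔE| = |E_6 - E_16| = 1.2991553 eV

Convert to Joules: E = 1.2991553 eV × (1.602177 × 10⁻¹⁹ J/eV) = 2.081477e-19 J

Using E = hf:
f = E/h = 2.081477e-19 J / (6.62607 × 10⁻³⁴ J·s)
f = 3.1413e+14 Hz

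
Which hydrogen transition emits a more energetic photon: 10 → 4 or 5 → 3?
5 → 3

Calculate the energy for each transition:

Transition 10 → 4:
ΔE₁ = |E_4 - E_10| = |-13.6057/4² - (-13.6057/10²)|
ΔE₁ = |-0.85035625 - (-0.13605700)| = 0.71430 eV

Transition 5 → 3:
ΔE₂ = |E_3 - E_5| = |-13.6057/3² - (-13.6057/5²)|
ΔE₂ = |-1.51174444 - (-0.54422800)| = 0.96752 eV

Since 0.96752 eV > 0.71430 eV, the transition 5 → 3 emits the more energetic photon.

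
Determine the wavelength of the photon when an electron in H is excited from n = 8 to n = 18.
7267.68991 nm

First, find the transition energy using E_n = -13.6057 / n² eV:
E_8 = -13.6057 / 8² = -0.21258906250 eV
E_18 = -13.6057 / 18² = -0.04199290123 eV

Photon energy: |ΔE| = |E_18 - E_8| = 0.17059616127 eV

Convert to wavelength using E = hc/λ with hc = 1239.84 eV·nm:
λ = hc/E = 1239.84 eV·nm / 0.17059616127 eV
λ = 7267.68991 nm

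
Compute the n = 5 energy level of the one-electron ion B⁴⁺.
-13.605700 eV

For hydrogen-like ions, the energy levels scale with Z²:
E_n = -13.6057 Z² / n² eV

For B⁴⁺ (Z = 5) at n = 5:
E_5 = -13.6057 × 5² / 5²
E_5 = -13.6057 × 25 / 25
E_5 = -340.1425 / 25
E_5 = -13.605700 eV

The energy is 25 times more negative than hydrogen at the same n due to the stronger nuclear charge.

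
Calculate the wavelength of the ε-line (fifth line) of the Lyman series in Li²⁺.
10.4145 nm

The lines of a series are numbered from the longest wavelength (smallest ΔE) outward; the fifth line is the transition from n = n_f + 5 to n_f.
The Lyman series has all transitions ending at n_f = 1.

For Li²⁺ (Z = 3), the fifth line (ε-line) is the jump from n = 6 to n = 1:
E_6 = -13.6057 × 3² / 6² = -3.401425 eV
E_1 = -13.6057 × 3² / 1² = -122.451300 eV
ΔE = E_6 - E_1 = 119.049875 eV

λ = hc/E = 1239.84 eV·nm / 119.049875 eV
λ = 10.4145 nm

This is the ε-line of the Lyman series in Li²⁺.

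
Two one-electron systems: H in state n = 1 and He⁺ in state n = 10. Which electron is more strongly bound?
H at n = 1 (E = -13.61 eV)

Using E_n = -13.6057 Z² / n² eV:

H (Z = 1) at n = 1:
E = -13.6057 × 1² / 1² = -13.6057 × 1 / 1 = -13.60570 eV

He⁺ (Z = 2) at n = 10:
E = -13.6057 × 2² / 10² = -13.6057 × 4 / 100 = -0.54423 eV

Since -13.60570 eV < -0.54423 eV,
H at n = 1 is more tightly bound (requires more energy to ionize).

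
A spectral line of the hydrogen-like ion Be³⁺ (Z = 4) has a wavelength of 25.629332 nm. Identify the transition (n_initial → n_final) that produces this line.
n = 6 → n = 2

First, find the photon energy from the wavelength (hc = 1239.84 eV·nm):
E = hc/λ = 1239.84 eV·nm / 25.629332 nm = 48.375822 eV

The energy levels of Be³⁺ satisfy E_n = -13.6057 × 4² / n² eV, so an emission n_i → n_f releases
ΔE = 13.6057 × 4² × (1/n_f² − 1/n_i²) eV.

Setting ΔE equal to the photon energy:
1/n_f² − 1/n_i² = 48.375822 / (13.6057 × 4²) = 0.22222222

Since 1/n_i² must be positive, we need 1/n_f² > 0.22222222, i.e. n_f ≤ 2. For each allowed n_f, solve n_i = (1/n_f² − 0.22222222)^(−1/2) and check whether it is a whole number:
  n_f = 1: 1/n_i² = 1.00000000 − 0.22222222 = 0.77777778 → n_i = 1.134  (not an integer) ✗
  n_f = 2: 1/n_i² = 0.25000000 − 0.22222222 = 0.02777778 → n_i = 6.000  → integer, n_i = 6 ✓

Only n_f = 2 gives an integer upper level, n_i = 6.

The transition is from n = 6 to n = 2 (emission).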